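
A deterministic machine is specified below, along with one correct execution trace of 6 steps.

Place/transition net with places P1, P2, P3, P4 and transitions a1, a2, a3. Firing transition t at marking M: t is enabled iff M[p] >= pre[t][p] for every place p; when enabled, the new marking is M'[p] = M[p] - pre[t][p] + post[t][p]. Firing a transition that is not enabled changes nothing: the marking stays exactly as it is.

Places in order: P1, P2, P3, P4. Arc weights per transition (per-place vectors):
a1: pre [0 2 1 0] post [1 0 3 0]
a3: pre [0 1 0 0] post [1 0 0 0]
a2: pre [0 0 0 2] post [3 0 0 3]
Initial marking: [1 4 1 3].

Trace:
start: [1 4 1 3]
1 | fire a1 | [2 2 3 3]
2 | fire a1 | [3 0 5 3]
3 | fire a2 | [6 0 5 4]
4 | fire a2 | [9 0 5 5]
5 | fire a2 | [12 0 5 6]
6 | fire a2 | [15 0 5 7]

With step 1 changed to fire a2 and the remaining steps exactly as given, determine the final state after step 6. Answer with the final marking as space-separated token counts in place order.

(re-executing from step 1 with the substitution; state before step 1: [1 4 1 3])
1 | fire a2 | [4 4 1 4]
2 | fire a1 | [5 2 3 4]
3 | fire a2 | [8 2 3 5]
4 | fire a2 | [11 2 3 6]
5 | fire a2 | [14 2 3 7]
6 | fire a2 | [17 2 3 8]

17 2 3 8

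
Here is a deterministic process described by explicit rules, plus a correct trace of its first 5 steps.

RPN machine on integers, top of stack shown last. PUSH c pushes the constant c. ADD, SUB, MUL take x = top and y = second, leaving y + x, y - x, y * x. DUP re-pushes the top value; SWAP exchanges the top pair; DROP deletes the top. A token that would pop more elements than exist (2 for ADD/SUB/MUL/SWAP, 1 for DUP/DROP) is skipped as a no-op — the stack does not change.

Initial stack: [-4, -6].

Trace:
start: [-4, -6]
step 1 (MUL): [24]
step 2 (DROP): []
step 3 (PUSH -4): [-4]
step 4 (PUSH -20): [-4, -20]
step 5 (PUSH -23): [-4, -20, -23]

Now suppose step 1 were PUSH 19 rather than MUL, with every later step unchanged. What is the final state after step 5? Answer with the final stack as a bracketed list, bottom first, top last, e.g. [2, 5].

(re-executing from step 1 with the substitution; state before step 1: [-4, -6])
step 1 (PUSH 19): [-4, -6, 19]
step 2 (DROP): [-4, -6]
step 3 (PUSH -4): [-4, -6, -4]
step 4 (PUSH -20): [-4, -6, -4, -20]
step 5 (PUSH -23): [-4, -6, -4, -20, -23]

[-4, -6, -4, -20, -23]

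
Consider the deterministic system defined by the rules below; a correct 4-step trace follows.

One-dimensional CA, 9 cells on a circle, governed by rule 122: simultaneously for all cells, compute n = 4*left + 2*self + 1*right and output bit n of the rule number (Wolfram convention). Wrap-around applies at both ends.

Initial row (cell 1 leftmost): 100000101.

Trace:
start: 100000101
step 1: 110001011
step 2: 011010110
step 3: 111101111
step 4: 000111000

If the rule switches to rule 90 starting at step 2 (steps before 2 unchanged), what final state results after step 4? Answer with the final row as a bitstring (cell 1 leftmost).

(re-executing steps 2..4 under rule 90; state before step 2: 110001011)
step 2: 011010010
step 3: 111001101
step 4: 001111101

001111101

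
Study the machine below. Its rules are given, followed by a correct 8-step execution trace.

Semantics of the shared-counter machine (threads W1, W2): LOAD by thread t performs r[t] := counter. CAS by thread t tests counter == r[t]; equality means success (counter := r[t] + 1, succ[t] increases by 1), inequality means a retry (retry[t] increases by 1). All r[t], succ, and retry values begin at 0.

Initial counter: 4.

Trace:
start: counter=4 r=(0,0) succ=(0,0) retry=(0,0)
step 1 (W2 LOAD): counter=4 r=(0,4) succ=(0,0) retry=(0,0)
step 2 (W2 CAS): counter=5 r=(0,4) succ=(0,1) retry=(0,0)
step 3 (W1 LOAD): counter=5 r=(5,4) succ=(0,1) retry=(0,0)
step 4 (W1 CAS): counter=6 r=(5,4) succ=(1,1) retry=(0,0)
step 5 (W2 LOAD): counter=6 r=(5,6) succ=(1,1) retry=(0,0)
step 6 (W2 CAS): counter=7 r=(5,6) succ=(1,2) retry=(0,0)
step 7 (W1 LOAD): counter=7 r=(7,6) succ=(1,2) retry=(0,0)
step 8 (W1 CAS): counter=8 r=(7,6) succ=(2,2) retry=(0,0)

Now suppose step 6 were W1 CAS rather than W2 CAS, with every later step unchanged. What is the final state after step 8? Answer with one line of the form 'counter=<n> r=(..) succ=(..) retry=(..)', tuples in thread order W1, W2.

counter=7 r=(6,6) succ=(2,1) retry=(1,0)

(re-executing from step 6 with the substitution; state before step 6: counter=6 r=(5,6) succ=(1,1) retry=(0,0))
step 6 (W1 CAS): counter=6 r=(5,6) succ=(1,1) retry=(1,0)
step 7 (W1 LOAD): counter=6 r=(6,6) succ=(1,1) retry=(1,0)
step 8 (W1 CAS): counter=7 r=(6,6) succ=(2,1) retry=(1,0)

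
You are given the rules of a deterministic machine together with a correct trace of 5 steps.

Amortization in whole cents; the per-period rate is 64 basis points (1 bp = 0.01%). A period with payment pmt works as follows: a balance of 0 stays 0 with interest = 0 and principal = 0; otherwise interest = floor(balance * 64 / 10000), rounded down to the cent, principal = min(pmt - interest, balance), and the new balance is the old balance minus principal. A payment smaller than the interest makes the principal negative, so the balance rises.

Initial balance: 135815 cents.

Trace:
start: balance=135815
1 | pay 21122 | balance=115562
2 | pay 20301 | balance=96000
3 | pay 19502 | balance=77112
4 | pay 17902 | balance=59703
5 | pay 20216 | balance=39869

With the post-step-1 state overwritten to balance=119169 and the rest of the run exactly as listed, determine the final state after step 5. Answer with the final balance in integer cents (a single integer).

state after step 1 := balance=119169
2 | pay 20301 | balance=99630
3 | pay 19502 | balance=80765
4 | pay 17902 | balance=63379
5 | pay 20216 | balance=43568

43568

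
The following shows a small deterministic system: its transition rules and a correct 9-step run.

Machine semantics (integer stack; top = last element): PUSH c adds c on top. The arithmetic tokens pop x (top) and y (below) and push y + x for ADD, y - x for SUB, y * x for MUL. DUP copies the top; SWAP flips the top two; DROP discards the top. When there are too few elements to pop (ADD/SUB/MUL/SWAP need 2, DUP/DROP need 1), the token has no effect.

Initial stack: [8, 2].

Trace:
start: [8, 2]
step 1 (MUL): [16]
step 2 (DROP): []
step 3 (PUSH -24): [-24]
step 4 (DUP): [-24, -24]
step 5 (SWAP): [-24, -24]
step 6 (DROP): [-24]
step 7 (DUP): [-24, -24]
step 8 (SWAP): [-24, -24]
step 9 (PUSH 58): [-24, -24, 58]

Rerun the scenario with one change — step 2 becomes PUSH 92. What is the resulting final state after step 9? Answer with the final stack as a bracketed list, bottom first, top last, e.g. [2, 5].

(re-executing from step 2 with the substitution; state before step 2: [16])
step 2 (PUSH 92): [16, 92]
step 3 (PUSH -24): [16, 92, -24]
step 4 (DUP): [16, 92, -24, -24]
step 5 (SWAP): [16, 92, -24, -24]
step 6 (DROP): [16, 92, -24]
step 7 (DUP): [16, 92, -24, -24]
step 8 (SWAP): [16, 92, -24, -24]
step 9 (PUSH 58): [16, 92, -24, -24, 58]

[16, 92, -24, -24, 58]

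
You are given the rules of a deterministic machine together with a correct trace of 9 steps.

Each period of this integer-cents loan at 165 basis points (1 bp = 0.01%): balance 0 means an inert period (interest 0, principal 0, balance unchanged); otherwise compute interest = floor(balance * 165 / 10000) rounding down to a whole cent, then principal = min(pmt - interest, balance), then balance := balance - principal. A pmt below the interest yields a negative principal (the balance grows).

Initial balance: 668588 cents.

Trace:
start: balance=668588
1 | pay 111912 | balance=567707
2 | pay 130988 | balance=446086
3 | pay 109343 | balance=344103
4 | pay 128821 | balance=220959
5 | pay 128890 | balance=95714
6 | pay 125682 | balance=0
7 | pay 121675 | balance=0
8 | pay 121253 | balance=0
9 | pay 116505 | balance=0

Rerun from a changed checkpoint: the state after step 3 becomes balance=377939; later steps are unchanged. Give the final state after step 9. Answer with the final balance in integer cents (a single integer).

state after step 3 := balance=377939
4 | pay 128821 | balance=255353
5 | pay 128890 | balance=130676
6 | pay 125682 | balance=7150
7 | pay 121675 | balance=0
8 | pay 121253 | balance=0
9 | pay 116505 | balance=0

0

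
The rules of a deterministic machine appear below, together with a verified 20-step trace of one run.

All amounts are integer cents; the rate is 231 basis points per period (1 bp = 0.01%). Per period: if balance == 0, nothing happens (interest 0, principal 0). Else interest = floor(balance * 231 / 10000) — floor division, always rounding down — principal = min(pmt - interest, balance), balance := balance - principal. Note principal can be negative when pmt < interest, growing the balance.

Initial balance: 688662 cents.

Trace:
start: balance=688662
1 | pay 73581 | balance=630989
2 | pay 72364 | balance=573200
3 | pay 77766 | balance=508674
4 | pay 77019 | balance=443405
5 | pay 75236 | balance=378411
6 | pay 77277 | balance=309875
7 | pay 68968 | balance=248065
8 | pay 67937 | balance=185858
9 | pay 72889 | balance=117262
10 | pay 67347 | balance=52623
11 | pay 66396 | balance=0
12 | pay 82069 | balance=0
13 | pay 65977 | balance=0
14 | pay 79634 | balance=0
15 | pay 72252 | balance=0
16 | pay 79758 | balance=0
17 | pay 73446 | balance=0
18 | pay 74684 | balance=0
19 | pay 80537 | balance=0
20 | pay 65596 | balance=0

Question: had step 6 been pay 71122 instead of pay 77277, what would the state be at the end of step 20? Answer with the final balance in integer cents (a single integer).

0

(re-executing from step 6 with the substitution; state before step 6: balance=378411)
6 | pay 71122 | balance=316030
7 | pay 68968 | balance=254362
8 | pay 67937 | balance=192300
9 | pay 72889 | balance=123853
10 | pay 67347 | balance=59367
11 | pay 66396 | balance=0
12 | pay 82069 | balance=0
13 | pay 65977 | balance=0
14 | pay 79634 | balance=0
15 | pay 72252 | balance=0
16 | pay 79758 | balance=0
17 | pay 73446 | balance=0
18 | pay 74684 | balance=0
19 | pay 80537 | balance=0
20 | pay 65596 | balance=0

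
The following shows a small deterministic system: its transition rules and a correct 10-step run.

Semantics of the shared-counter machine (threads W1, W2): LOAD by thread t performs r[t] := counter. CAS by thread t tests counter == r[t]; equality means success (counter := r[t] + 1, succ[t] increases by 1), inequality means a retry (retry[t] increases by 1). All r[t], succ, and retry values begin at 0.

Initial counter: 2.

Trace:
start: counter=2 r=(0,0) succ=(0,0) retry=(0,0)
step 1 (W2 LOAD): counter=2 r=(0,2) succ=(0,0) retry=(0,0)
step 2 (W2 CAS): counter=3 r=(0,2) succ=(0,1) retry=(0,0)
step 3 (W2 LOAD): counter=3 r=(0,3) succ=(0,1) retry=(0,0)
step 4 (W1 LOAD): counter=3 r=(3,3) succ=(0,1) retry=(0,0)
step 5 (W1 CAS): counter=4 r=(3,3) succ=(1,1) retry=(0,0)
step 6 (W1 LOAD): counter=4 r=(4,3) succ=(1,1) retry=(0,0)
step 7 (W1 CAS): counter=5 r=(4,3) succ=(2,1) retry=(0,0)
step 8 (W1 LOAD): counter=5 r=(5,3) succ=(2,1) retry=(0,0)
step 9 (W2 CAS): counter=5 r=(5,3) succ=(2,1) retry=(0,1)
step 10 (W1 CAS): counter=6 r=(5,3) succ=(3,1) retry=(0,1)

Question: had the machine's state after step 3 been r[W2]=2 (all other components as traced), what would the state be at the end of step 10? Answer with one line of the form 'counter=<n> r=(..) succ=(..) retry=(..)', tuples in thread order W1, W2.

state after step 3 := counter=3 r=(0,2) succ=(0,1) retry=(0,0)
step 4 (W1 LOAD): counter=3 r=(3,2) succ=(0,1) retry=(0,0)
step 5 (W1 CAS): counter=4 r=(3,2) succ=(1,1) retry=(0,0)
step 6 (W1 LOAD): counter=4 r=(4,2) succ=(1,1) retry=(0,0)
step 7 (W1 CAS): counter=5 r=(4,2) succ=(2,1) retry=(0,0)
step 8 (W1 LOAD): counter=5 r=(5,2) succ=(2,1) retry=(0,0)
step 9 (W2 CAS): counter=5 r=(5,2) succ=(2,1) retry=(0,1)
step 10 (W1 CAS): counter=6 r=(5,2) succ=(3,1) retry=(0,1)

counter=6 r=(5,2) succ=(3,1) retry=(0,1)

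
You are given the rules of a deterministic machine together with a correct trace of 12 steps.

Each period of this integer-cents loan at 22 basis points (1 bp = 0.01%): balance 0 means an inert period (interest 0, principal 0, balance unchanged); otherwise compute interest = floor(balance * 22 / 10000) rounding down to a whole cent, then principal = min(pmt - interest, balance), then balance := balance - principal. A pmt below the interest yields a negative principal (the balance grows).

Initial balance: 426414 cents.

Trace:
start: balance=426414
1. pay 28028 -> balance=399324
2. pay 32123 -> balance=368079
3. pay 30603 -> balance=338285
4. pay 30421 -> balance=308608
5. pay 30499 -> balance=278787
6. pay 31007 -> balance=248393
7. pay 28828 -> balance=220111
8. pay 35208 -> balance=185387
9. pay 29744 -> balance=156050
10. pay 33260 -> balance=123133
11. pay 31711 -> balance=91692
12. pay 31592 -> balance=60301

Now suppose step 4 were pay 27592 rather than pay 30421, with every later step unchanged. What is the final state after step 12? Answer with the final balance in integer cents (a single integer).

(re-executing from step 4 with the substitution; state before step 4: balance=338285)
4. pay 27592 -> balance=311437
5. pay 30499 -> balance=281623
6. pay 31007 -> balance=251235
7. pay 28828 -> balance=222959
8. pay 35208 -> balance=188241
9. pay 29744 -> balance=158911
10. pay 33260 -> balance=126000
11. pay 31711 -> balance=94566
12. pay 31592 -> balance=63182

63182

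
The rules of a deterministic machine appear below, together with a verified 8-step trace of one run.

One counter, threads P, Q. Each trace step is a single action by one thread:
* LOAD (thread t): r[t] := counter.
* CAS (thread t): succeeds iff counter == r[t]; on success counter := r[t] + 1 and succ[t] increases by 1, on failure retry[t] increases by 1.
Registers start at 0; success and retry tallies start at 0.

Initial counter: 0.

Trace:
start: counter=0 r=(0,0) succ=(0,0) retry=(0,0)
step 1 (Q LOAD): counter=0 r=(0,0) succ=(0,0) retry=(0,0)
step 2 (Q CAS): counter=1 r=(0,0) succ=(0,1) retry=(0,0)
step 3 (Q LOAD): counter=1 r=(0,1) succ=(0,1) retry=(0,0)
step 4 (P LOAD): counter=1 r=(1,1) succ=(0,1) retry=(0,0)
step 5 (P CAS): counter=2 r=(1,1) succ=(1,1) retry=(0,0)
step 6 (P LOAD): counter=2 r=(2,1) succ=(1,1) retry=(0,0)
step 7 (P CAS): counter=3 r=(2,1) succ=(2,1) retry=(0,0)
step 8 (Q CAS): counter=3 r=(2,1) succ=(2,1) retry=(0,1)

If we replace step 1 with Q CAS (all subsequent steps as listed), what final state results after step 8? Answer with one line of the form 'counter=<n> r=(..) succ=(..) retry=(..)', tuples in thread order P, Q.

(re-executing from step 1 with the substitution; state before step 1: counter=0 r=(0,0) succ=(0,0) retry=(0,0))
step 1 (Q CAS): counter=1 r=(0,0) succ=(0,1) retry=(0,0)
step 2 (Q CAS): counter=1 r=(0,0) succ=(0,1) retry=(0,1)
step 3 (Q LOAD): counter=1 r=(0,1) succ=(0,1) retry=(0,1)
step 4 (P LOAD): counter=1 r=(1,1) succ=(0,1) retry=(0,1)
step 5 (P CAS): counter=2 r=(1,1) succ=(1,1) retry=(0,1)
step 6 (P LOAD): counter=2 r=(2,1) succ=(1,1) retry=(0,1)
step 7 (P CAS): counter=3 r=(2,1) succ=(2,1) retry=(0,1)
step 8 (Q CAS): counter=3 r=(2,1) succ=(2,1) retry=(0,2)

counter=3 r=(2,1) succ=(2,1) retry=(0,2)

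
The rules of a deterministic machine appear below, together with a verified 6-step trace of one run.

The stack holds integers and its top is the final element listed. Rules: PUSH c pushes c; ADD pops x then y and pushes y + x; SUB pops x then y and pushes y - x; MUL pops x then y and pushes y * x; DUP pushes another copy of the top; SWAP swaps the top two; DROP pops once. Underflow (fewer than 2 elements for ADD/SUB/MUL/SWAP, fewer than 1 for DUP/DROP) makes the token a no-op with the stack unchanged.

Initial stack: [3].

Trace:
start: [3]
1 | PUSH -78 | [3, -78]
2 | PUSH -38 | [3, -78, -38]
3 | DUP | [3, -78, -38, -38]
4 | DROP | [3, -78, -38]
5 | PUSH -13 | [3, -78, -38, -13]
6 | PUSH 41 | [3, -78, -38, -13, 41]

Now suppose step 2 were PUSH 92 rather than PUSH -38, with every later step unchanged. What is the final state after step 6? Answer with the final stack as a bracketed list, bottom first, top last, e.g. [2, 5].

(re-executing from step 2 with the substitution; state before step 2: [3, -78])
2 | PUSH 92 | [3, -78, 92]
3 | DUP | [3, -78, 92, 92]
4 | DROP | [3, -78, 92]
5 | PUSH -13 | [3, -78, 92, -13]
6 | PUSH 41 | [3, -78, 92, -13, 41]

[3, -78, 92, -13, 41]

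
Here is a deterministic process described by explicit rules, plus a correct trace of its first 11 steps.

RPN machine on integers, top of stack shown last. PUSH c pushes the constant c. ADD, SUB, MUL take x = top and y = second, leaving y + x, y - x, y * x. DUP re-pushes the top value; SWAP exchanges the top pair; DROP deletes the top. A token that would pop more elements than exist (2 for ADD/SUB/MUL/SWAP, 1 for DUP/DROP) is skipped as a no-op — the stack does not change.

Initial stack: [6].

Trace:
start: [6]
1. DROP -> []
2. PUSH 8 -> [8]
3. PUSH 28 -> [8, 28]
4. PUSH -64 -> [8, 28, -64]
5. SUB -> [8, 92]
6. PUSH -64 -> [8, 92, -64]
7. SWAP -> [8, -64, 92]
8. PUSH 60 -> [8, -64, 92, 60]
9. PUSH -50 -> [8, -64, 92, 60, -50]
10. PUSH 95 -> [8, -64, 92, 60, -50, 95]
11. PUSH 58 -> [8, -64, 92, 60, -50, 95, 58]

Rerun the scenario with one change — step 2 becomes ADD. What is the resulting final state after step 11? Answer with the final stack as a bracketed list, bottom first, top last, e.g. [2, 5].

[-64, 92, 60, -50, 95, 58]

(re-executing from step 2 with the substitution; state before step 2: [])
2. ADD -> []
3. PUSH 28 -> [28]
4. PUSH -64 -> [28, -64]
5. SUB -> [92]
6. PUSH -64 -> [92, -64]
7. SWAP -> [-64, 92]
8. PUSH 60 -> [-64, 92, 60]
9. PUSH -50 -> [-64, 92, 60, -50]
10. PUSH 95 -> [-64, 92, 60, -50, 95]
11. PUSH 58 -> [-64, 92, 60, -50, 95, 58]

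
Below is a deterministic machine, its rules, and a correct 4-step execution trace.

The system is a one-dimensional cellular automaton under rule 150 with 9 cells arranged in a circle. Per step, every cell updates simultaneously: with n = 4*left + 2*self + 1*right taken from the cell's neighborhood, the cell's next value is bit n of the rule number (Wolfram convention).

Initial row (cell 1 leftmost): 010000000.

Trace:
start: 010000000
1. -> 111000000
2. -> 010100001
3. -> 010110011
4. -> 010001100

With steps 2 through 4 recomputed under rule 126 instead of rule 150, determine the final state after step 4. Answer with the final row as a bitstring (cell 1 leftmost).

000011110

(re-executing steps 2..4 under rule 126; state before step 2: 111000000)
2. -> 101100001
3. -> 111110011
4. -> 000011110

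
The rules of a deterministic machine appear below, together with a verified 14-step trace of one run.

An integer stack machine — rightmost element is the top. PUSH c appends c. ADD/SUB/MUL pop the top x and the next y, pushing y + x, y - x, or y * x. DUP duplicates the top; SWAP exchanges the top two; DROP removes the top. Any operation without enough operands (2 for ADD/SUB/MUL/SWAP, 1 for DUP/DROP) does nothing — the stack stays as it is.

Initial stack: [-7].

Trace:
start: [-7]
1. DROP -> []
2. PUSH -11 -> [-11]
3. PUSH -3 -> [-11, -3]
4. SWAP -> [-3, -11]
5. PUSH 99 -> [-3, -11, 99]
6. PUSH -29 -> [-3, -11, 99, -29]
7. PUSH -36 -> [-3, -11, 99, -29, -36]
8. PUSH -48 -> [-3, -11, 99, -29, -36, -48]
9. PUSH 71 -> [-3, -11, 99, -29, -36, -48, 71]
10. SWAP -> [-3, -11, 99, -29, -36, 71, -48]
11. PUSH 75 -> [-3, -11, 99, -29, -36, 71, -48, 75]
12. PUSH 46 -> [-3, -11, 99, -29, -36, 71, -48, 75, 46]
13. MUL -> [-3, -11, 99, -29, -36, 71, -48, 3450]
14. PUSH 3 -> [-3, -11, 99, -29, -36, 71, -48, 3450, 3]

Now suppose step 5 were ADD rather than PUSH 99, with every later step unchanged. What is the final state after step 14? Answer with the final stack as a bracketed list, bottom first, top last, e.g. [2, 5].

(re-executing from step 5 with the substitution; state before step 5: [-3, -11])
5. ADD -> [-14]
6. PUSH -29 -> [-14, -29]
7. PUSH -36 -> [-14, -29, -36]
8. PUSH -48 -> [-14, -29, -36, -48]
9. PUSH 71 -> [-14, -29, -36, -48, 71]
10. SWAP -> [-14, -29, -36, 71, -48]
11. PUSH 75 -> [-14, -29, -36, 71, -48, 75]
12. PUSH 46 -> [-14, -29, -36, 71, -48, 75, 46]
13. MUL -> [-14, -29, -36, 71, -48, 3450]
14. PUSH 3 -> [-14, -29, -36, 71, -48, 3450, 3]

[-14, -29, -36, 71, -48, 3450, 3]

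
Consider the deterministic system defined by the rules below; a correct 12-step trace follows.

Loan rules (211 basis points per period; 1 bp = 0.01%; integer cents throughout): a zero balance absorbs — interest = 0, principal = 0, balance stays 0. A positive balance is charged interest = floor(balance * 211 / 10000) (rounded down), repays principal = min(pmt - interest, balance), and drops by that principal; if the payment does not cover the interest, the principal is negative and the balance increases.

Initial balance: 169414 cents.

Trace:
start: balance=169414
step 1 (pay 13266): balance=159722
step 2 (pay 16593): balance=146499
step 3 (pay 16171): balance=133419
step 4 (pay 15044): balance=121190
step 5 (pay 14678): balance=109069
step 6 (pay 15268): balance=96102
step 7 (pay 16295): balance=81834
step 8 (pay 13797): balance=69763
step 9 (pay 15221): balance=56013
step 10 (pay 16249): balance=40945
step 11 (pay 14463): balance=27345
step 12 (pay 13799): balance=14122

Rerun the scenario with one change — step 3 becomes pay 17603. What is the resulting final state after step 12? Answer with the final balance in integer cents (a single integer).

(re-executing from step 3 with the substitution; state before step 3: balance=146499)
step 3 (pay 17603): balance=131987
step 4 (pay 15044): balance=119727
step 5 (pay 14678): balance=107575
step 6 (pay 15268): balance=94576
step 7 (pay 16295): balance=80276
step 8 (pay 13797): balance=68172
step 9 (pay 15221): balance=54389
step 10 (pay 16249): balance=39287
step 11 (pay 14463): balance=25652
step 12 (pay 13799): balance=12394

12394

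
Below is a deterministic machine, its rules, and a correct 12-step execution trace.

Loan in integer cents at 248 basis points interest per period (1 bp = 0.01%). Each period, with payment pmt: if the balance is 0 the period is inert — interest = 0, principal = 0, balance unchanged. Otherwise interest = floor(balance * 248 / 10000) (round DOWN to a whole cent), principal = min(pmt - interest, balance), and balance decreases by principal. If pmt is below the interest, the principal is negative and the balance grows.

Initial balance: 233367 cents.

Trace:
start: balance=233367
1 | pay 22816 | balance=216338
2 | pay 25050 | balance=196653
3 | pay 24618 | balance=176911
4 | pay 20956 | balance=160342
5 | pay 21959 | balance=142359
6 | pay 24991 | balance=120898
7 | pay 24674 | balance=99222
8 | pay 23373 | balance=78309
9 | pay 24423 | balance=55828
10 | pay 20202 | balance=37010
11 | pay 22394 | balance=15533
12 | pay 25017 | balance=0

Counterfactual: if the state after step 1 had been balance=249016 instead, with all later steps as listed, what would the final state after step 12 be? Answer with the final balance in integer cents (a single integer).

state after step 1 := balance=249016
2 | pay 25050 | balance=230141
3 | pay 24618 | balance=211230
4 | pay 20956 | balance=195512
5 | pay 21959 | balance=178401
6 | pay 24991 | balance=157834
7 | pay 24674 | balance=137074
8 | pay 23373 | balance=117100
9 | pay 24423 | balance=95581
10 | pay 20202 | balance=77749
11 | pay 22394 | balance=57283
12 | pay 25017 | balance=33686

33686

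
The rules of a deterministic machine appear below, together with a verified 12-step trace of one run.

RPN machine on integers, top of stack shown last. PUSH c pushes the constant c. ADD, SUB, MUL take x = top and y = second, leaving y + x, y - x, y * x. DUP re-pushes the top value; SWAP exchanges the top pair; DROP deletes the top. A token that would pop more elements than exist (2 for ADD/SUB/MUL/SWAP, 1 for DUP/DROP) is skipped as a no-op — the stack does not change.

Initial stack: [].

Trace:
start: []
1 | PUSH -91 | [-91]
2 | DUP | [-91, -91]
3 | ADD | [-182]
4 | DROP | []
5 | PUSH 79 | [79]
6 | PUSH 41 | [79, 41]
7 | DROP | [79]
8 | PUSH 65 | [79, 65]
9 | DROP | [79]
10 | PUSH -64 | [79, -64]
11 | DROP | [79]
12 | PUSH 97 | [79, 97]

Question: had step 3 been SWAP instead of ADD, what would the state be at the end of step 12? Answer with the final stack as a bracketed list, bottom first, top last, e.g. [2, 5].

(re-executing from step 3 with the substitution; state before step 3: [-91, -91])
3 | SWAP | [-91, -91]
4 | DROP | [-91]
5 | PUSH 79 | [-91, 79]
6 | PUSH 41 | [-91, 79, 41]
7 | DROP | [-91, 79]
8 | PUSH 65 | [-91, 79, 65]
9 | DROP | [-91, 79]
10 | PUSH -64 | [-91, 79, -64]
11 | DROP | [-91, 79]
12 | PUSH 97 | [-91, 79, 97]

[-91, 79, 97]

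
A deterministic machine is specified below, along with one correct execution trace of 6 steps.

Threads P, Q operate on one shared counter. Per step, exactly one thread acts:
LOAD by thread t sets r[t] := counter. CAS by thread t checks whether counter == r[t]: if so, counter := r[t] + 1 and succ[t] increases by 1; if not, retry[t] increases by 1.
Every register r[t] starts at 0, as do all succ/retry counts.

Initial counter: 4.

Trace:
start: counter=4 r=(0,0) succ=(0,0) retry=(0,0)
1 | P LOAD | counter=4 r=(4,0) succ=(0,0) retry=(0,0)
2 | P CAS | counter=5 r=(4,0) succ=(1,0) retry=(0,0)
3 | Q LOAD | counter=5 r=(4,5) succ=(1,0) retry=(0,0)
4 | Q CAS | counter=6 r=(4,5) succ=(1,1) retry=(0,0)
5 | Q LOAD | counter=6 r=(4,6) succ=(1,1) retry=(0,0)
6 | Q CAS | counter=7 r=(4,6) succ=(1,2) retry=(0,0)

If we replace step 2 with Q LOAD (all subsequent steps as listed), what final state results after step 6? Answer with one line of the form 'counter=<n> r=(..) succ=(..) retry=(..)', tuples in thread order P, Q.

counter=6 r=(4,5) succ=(0,2) retry=(0,0)

(re-executing from step 2 with the substitution; state before step 2: counter=4 r=(4,0) succ=(0,0) retry=(0,0))
2 | Q LOAD | counter=4 r=(4,4) succ=(0,0) retry=(0,0)
3 | Q LOAD | counter=4 r=(4,4) succ=(0,0) retry=(0,0)
4 | Q CAS | counter=5 r=(4,4) succ=(0,1) retry=(0,0)
5 | Q LOAD | counter=5 r=(4,5) succ=(0,1) retry=(0,0)
6 | Q CAS | counter=6 r=(4,5) succ=(0,2) retry=(0,0)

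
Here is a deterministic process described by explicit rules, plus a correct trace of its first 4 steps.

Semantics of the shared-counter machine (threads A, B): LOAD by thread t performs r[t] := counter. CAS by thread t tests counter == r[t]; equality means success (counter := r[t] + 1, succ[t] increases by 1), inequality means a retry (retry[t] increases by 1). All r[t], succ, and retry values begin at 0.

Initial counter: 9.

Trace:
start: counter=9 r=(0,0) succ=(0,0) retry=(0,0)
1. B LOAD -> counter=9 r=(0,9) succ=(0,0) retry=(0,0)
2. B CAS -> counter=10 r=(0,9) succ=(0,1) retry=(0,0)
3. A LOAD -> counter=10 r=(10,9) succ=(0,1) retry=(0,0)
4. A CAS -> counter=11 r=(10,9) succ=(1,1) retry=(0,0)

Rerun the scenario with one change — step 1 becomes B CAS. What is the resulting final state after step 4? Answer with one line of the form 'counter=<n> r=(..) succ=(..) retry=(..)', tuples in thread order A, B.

(re-executing from step 1 with the substitution; state before step 1: counter=9 r=(0,0) succ=(0,0) retry=(0,0))
1. B CAS -> counter=9 r=(0,0) succ=(0,0) retry=(0,1)
2. B CAS -> counter=9 r=(0,0) succ=(0,0) retry=(0,2)
3. A LOAD -> counter=9 r=(9,0) succ=(0,0) retry=(0,2)
4. A CAS -> counter=10 r=(9,0) succ=(1,0) retry=(0,2)

counter=10 r=(9,0) succ=(1,0) retry=(0,2)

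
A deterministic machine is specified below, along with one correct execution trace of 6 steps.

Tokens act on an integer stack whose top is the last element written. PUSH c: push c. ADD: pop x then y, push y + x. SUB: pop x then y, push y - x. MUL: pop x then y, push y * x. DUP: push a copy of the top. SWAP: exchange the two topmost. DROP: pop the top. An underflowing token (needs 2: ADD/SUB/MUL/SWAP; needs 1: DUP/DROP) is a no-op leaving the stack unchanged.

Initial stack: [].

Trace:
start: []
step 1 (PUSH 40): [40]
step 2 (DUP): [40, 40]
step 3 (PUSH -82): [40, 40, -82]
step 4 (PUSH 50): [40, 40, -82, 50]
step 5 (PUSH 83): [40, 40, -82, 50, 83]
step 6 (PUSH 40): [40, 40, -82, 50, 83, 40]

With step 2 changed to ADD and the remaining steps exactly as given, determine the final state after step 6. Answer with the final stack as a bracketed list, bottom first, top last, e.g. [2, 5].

[40, -82, 50, 83, 40]

(re-executing from step 2 with the substitution; state before step 2: [40])
step 2 (ADD): [40]
step 3 (PUSH -82): [40, -82]
step 4 (PUSH 50): [40, -82, 50]
step 5 (PUSH 83): [40, -82, 50, 83]
step 6 (PUSH 40): [40, -82, 50, 83, 40]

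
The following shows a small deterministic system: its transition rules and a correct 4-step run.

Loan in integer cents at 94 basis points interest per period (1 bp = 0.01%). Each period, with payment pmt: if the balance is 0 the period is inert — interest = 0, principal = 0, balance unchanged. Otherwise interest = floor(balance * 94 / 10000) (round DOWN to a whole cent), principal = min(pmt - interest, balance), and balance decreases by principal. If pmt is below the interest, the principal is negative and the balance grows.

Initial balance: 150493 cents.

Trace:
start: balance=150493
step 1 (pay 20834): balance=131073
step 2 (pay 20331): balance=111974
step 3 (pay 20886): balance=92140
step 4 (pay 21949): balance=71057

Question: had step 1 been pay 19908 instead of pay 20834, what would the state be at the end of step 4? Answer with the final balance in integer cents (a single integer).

(re-executing from step 1 with the substitution; state before step 1: balance=150493)
step 1 (pay 19908): balance=131999
step 2 (pay 20331): balance=112908
step 3 (pay 20886): balance=93083
step 4 (pay 21949): balance=72008

72008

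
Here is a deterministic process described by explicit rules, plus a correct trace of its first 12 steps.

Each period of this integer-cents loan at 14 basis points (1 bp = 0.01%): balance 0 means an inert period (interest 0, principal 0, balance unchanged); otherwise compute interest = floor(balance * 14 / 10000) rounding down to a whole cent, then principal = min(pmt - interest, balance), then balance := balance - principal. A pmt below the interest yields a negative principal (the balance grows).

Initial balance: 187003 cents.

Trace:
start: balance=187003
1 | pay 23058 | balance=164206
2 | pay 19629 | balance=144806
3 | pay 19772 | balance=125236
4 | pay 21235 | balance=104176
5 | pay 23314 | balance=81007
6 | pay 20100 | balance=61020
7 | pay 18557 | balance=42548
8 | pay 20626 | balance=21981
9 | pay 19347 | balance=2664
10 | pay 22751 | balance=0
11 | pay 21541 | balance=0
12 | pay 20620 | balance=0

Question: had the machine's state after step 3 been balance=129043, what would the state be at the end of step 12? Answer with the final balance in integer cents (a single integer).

0

state after step 3 := balance=129043
4 | pay 21235 | balance=107988
5 | pay 23314 | balance=84825
6 | pay 20100 | balance=64843
7 | pay 18557 | balance=46376
8 | pay 20626 | balance=25814
9 | pay 19347 | balance=6503
10 | pay 22751 | balance=0
11 | pay 21541 | balance=0
12 | pay 20620 | balance=0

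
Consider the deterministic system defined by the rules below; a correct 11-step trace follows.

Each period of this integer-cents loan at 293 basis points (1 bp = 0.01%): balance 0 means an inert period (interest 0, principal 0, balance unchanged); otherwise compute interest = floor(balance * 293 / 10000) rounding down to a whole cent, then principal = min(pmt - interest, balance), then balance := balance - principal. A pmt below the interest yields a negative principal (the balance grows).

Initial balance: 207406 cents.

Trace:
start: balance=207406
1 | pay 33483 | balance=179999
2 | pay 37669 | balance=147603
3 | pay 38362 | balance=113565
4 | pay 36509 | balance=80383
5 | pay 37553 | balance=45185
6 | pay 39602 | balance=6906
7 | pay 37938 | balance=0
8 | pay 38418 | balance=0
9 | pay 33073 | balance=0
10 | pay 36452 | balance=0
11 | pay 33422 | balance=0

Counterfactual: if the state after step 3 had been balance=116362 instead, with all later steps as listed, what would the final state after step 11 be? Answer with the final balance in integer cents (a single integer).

0

state after step 3 := balance=116362
4 | pay 36509 | balance=83262
5 | pay 37553 | balance=48148
6 | pay 39602 | balance=9956
7 | pay 37938 | balance=0
8 | pay 38418 | balance=0
9 | pay 33073 | balance=0
10 | pay 36452 | balance=0
11 | pay 33422 | balance=0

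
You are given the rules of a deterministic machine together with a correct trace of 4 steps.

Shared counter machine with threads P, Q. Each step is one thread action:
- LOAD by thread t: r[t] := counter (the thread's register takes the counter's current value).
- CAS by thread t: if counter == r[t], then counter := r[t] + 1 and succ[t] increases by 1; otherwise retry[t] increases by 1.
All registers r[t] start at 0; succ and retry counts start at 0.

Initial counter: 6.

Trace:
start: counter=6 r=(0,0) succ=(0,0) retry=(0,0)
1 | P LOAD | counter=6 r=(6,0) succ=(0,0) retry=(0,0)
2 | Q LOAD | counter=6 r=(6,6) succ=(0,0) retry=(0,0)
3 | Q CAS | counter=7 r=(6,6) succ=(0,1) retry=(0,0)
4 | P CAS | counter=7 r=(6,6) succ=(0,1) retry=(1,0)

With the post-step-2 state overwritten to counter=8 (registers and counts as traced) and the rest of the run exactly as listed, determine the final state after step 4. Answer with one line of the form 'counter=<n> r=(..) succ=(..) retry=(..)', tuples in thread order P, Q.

state after step 2 := counter=8 r=(6,6) succ=(0,0) retry=(0,0)
3 | Q CAS | counter=8 r=(6,6) succ=(0,0) retry=(0,1)
4 | P CAS | counter=8 r=(6,6) succ=(0,0) retry=(1,1)

counter=8 r=(6,6) succ=(0,0) retry=(1,1)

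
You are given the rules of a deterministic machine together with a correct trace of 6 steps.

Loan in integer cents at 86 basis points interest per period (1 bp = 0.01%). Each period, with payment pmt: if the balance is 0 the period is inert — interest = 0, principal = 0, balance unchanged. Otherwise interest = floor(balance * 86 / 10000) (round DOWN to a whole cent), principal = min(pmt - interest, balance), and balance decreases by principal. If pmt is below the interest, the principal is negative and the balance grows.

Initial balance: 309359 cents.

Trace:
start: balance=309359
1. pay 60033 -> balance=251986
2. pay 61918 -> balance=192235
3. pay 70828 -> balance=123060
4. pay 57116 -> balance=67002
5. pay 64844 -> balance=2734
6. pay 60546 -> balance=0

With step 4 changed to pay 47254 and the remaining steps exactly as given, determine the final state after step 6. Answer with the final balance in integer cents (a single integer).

0

(re-executing from step 4 with the substitution; state before step 4: balance=123060)
4. pay 47254 -> balance=76864
5. pay 64844 -> balance=12681
6. pay 60546 -> balance=0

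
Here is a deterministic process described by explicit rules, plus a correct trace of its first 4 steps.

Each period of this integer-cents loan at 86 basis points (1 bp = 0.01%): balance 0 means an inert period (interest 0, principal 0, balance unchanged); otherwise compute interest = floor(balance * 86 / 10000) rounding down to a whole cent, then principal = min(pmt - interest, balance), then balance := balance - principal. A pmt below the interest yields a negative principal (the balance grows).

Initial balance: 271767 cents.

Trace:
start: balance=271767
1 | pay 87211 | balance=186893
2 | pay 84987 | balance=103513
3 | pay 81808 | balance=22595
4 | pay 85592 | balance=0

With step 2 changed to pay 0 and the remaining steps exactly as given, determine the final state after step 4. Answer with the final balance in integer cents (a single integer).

23652

(re-executing from step 2 with the substitution; state before step 2: balance=186893)
2 | pay 0 | balance=188500
3 | pay 81808 | balance=108313
4 | pay 85592 | balance=23652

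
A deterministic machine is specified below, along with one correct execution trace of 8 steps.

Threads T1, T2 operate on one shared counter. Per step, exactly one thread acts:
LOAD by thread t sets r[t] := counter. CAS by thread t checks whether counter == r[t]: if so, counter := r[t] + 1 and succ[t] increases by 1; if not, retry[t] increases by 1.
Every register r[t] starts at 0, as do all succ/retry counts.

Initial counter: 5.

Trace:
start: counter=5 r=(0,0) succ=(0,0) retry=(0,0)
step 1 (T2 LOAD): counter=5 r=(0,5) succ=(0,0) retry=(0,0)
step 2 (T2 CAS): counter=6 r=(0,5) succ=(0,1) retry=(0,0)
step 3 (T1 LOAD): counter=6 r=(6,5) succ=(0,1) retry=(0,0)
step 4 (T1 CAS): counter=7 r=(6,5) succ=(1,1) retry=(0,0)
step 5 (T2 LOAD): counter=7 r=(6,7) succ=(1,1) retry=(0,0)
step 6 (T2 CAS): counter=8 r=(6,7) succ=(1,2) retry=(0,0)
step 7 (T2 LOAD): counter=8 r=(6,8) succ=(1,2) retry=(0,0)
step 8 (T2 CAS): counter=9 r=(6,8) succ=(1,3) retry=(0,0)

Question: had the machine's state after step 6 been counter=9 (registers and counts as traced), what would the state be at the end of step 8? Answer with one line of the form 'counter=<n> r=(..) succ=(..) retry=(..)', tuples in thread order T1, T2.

counter=10 r=(6,9) succ=(1,3) retry=(0,0)

state after step 6 := counter=9 r=(6,7) succ=(1,2) retry=(0,0)
step 7 (T2 LOAD): counter=9 r=(6,9) succ=(1,2) retry=(0,0)
step 8 (T2 CAS): counter=10 r=(6,9) succ=(1,3) retry=(0,0)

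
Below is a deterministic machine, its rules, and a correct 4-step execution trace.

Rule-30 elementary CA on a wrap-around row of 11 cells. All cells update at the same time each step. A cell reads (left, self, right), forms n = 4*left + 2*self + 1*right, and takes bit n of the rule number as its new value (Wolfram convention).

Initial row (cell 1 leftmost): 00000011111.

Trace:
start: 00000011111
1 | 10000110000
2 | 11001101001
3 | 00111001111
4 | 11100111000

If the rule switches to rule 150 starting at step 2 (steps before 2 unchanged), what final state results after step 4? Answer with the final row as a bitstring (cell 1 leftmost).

(re-executing steps 2..4 under rule 150; state before step 2: 10000110000)
2 | 11001001001
3 | 10111111110
4 | 10011111100

10011111100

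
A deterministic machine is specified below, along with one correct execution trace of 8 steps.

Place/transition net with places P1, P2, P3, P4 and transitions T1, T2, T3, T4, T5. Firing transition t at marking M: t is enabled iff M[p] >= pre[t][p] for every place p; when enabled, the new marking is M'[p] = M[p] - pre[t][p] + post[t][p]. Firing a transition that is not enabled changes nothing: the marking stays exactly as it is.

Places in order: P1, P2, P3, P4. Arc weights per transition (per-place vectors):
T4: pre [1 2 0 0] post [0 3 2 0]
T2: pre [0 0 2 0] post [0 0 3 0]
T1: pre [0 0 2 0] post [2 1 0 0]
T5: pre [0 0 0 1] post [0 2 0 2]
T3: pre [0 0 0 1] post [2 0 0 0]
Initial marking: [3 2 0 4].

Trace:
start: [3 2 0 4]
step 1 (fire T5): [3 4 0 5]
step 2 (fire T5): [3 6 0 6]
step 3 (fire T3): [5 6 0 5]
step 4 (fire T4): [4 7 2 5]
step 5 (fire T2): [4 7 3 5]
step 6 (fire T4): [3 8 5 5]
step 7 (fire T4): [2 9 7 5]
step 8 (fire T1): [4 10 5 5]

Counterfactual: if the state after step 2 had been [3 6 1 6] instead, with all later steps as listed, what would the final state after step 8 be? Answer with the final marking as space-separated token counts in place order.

4 10 6 5

state after step 2 := [3 6 1 6]
step 3 (fire T3): [5 6 1 5]
step 4 (fire T4): [4 7 3 5]
step 5 (fire T2): [4 7 4 5]
step 6 (fire T4): [3 8 6 5]
step 7 (fire T4): [2 9 8 5]
step 8 (fire T1): [4 10 6 5]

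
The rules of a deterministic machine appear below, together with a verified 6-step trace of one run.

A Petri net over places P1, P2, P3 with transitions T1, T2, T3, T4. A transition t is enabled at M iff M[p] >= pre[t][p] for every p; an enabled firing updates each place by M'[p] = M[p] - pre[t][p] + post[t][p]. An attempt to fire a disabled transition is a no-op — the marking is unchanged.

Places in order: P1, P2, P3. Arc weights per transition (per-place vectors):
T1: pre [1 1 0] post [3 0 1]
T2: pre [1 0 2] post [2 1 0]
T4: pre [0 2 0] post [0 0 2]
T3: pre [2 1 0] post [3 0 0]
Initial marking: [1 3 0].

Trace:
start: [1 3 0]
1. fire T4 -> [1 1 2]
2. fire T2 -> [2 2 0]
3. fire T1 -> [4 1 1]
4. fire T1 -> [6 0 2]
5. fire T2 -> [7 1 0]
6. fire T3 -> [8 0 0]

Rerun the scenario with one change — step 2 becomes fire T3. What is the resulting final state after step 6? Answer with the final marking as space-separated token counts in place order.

(re-executing from step 2 with the substitution; state before step 2: [1 1 2])
2. fire T3 -> [1 1 2]
3. fire T1 -> [3 0 3]
4. fire T1 -> [3 0 3]
5. fire T2 -> [4 1 1]
6. fire T3 -> [5 0 1]

5 0 1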